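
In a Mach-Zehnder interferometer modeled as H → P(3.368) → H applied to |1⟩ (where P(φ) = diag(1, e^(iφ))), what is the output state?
(0.9872 + 0.1122i)|0⟩ + (0.01276 - 0.1122i)|1⟩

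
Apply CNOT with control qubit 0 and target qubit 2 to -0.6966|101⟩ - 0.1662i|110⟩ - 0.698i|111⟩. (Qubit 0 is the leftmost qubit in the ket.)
-0.6966|100⟩ - 0.698i|110⟩ - 0.1662i|111⟩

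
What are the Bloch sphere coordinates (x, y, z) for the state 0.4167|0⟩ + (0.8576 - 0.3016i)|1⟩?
(0.7147, -0.2514, -0.6528)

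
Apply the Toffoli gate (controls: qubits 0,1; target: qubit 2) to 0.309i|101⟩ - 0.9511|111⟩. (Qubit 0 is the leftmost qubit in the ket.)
0.309i|101⟩ - 0.9511|110⟩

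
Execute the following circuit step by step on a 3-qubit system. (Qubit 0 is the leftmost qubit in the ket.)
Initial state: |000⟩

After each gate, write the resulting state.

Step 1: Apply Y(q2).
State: i|001⟩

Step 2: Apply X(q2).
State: i|000⟩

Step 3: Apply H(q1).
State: (1/√2)i|000⟩ + (1/√2)i|010⟩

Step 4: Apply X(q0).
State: (1/√2)i|100⟩ + (1/√2)i|110⟩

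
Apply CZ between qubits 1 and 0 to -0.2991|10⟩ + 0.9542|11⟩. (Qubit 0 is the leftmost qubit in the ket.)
-0.2991|10⟩ - 0.9542|11⟩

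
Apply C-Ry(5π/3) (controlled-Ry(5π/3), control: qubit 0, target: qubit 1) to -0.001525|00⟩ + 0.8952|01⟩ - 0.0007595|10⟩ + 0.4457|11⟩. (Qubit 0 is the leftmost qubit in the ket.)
-0.001525|00⟩ + 0.8952|01⟩ - 0.2222|10⟩ - 0.3864|11⟩

C-Ry(5π/3) leaves the control-|0⟩ kets |00⟩, |01⟩ unchanged and applies Ry(5π/3) to qubit 1 on the control-|1⟩ pair (|10⟩, |11⟩).
Ry(5π/3) = [[cos(θ/2), −sin(θ/2)], [sin(θ/2), cos(θ/2)]]; θ = 5π/3, cos(θ/2) ≈ -0.866025, sin(θ/2) ≈ 0.5.
With a = amp(|10⟩) = -0.0007595 and b = amp(|11⟩) = 0.4457:
new amp(|10⟩) = (-0.866025)·a + (-0.5)·b = -0.2222
new amp(|11⟩) = (0.5)·a + (-0.866025)·b = -0.3864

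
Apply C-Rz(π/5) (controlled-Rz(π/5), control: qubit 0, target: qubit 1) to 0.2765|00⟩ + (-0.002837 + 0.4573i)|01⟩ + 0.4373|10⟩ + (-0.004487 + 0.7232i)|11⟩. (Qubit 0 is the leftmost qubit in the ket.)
0.2765|00⟩ + (-0.002837 + 0.4573i)|01⟩ + (0.4159 - 0.1351i)|10⟩ + (-0.2277 + 0.6864i)|11⟩

C-Rz(π/5) leaves the control-|0⟩ kets |00⟩, |01⟩ unchanged and applies Rz(π/5) to qubit 1 on the control-|1⟩ pair (|10⟩, |11⟩).
Rz(π/5) = [[e^(−iθ/2), 0], [0, e^(iθ/2)]] with e^(±iθ/2) = cos(θ/2) ± i·sin(θ/2); θ = π/5, cos(θ/2) ≈ 0.951057, sin(θ/2) ≈ 0.309017.
With a = amp(|10⟩) = 0.4373 and b = amp(|11⟩) = (-0.004487 + 0.7232i):
new amp(|10⟩) = (0.951057 - 0.309017i)·a = (0.4159 - 0.1351i)
new amp(|11⟩) = (0.951057 + 0.309017i)·b = (-0.2277 + 0.6864i)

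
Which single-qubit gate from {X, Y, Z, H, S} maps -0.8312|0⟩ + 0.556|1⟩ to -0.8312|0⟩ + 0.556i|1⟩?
S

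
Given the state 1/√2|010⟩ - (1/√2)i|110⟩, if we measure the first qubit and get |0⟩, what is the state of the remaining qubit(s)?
|10⟩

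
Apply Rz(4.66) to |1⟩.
(-0.6883 + 0.7254i)|1⟩

Rz(4.66) = [[e^(−iθ/2), 0], [0, e^(iθ/2)]] with e^(±iθ/2) = cos(θ/2) ± i·sin(θ/2); θ = 4.66, cos(θ/2) ≈ -0.688344, sin(θ/2) ≈ 0.725384.
With a = amp(|0⟩) = 0 and b = amp(|1⟩) = 1:
new amp(|0⟩) = (-0.688344 - 0.725384i)·a = 0
new amp(|1⟩) = (-0.688344 + 0.725384i)·b = (-0.6883 + 0.7254i)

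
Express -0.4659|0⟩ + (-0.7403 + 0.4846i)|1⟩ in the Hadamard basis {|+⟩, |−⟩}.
(-0.8529 + 0.3427i)|+⟩ + (0.194 - 0.3427i)|−⟩

With |ψ⟩ = α|0⟩ + β|1⟩, the Hadamard-basis coefficients are ⟨+|ψ⟩ = (α + β)/√2 and ⟨−|ψ⟩ = (α − β)/√2.
Here α = -0.4659, β = (-0.7403 + 0.4846i): (α + β)/√2 = (-0.8529 + 0.3427i), (α − β)/√2 = (0.194 - 0.3427i).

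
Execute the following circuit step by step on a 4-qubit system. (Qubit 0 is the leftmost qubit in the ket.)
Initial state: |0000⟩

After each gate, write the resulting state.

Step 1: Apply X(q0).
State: |1000⟩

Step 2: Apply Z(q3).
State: |1000⟩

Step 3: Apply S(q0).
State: i|1000⟩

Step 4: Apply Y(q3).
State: -|1001⟩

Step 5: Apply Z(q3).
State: |1001⟩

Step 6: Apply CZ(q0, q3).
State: -|1001⟩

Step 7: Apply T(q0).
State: (-1/√2 - (1/√2)i)|1001⟩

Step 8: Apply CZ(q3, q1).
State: (-1/√2 - (1/√2)i)|1001⟩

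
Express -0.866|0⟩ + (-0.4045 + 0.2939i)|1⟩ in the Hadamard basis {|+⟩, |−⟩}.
(-0.8984 + 0.2078i)|+⟩ + (-0.3263 - 0.2078i)|−⟩

With |ψ⟩ = α|0⟩ + β|1⟩, the Hadamard-basis coefficients are ⟨+|ψ⟩ = (α + β)/√2 and ⟨−|ψ⟩ = (α − β)/√2.
Here α = -0.866, β = (-0.4045 + 0.2939i): (α + β)/√2 = (-0.8984 + 0.2078i), (α − β)/√2 = (-0.3263 - 0.2078i).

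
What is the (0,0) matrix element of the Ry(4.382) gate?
-0.5812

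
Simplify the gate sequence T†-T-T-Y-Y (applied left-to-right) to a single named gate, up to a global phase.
T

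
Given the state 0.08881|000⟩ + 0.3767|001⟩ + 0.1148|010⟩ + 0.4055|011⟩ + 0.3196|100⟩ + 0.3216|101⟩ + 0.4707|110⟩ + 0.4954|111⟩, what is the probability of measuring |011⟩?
0.1644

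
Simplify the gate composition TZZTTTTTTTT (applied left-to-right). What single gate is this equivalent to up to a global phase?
T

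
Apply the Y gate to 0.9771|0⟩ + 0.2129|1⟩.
-0.2129i|0⟩ + 0.9771i|1⟩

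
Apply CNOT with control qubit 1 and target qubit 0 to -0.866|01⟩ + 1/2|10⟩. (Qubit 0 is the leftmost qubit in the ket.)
1/2|10⟩ - 0.866|11⟩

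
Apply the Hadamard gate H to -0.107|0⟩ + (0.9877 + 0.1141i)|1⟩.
(0.6227 + 0.08068i)|0⟩ + (-0.7741 - 0.08068i)|1⟩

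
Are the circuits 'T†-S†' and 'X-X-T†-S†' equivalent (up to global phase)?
Yes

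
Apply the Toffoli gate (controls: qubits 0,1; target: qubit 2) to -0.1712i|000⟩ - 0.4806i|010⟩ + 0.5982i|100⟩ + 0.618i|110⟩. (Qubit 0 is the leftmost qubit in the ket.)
-0.1712i|000⟩ - 0.4806i|010⟩ + 0.5982i|100⟩ + 0.618i|111⟩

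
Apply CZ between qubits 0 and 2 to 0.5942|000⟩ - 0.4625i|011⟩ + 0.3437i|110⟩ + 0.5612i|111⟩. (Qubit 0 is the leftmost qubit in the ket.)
0.5942|000⟩ - 0.4625i|011⟩ + 0.3437i|110⟩ - 0.5612i|111⟩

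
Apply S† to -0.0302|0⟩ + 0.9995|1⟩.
-0.0302|0⟩ - 0.9995i|1⟩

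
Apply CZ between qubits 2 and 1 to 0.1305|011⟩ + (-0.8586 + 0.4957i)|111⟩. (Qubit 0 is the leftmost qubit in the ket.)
-0.1305|011⟩ + (0.8586 - 0.4957i)|111⟩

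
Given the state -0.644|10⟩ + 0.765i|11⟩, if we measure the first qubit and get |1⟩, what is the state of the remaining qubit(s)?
-0.644|0⟩ + 0.765i|1⟩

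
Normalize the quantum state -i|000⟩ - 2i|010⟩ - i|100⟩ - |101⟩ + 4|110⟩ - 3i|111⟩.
-0.1768i|000⟩ - (1/√8)i|010⟩ - 0.1768i|100⟩ - 0.1768|101⟩ + 1/√2|110⟩ - 0.5303i|111⟩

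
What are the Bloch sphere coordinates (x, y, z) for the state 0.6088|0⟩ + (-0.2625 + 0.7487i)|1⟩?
(-0.3196, 0.9116, -0.2588)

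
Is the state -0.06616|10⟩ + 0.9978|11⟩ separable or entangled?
Separable

Writing the state as a|00⟩ + b|01⟩ + c|10⟩ + d|11⟩, it is a product state iff ad − bc = 0.
Here (a, b, c, d) = (0, 0, -0.06616, 0.9978): ad − bc = (0)(0.9978) − (0)(-0.06616) = 0, so the state is separable.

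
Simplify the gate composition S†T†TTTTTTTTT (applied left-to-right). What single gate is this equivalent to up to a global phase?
S†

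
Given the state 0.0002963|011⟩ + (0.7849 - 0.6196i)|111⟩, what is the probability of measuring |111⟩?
1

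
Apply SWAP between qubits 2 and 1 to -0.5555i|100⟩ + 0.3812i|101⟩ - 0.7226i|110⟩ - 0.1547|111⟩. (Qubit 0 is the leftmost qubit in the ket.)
-0.5555i|100⟩ - 0.7226i|101⟩ + 0.3812i|110⟩ - 0.1547|111⟩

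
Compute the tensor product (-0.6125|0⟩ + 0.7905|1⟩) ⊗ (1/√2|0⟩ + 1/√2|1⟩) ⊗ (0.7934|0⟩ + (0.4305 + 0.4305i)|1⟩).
-0.3436|000⟩ + (-0.1865 - 0.1865i)|001⟩ - 0.3436|010⟩ + (-0.1865 - 0.1865i)|011⟩ + 0.4435|100⟩ + (0.2406 + 0.2406i)|101⟩ + 0.4435|110⟩ + (0.2406 + 0.2406i)|111⟩

amp(|b₁b₂…⟩) = product of the factor amplitudes for bits b₁, b₂, …; only kets whose every factor amplitude is nonzero survive.
|000⟩: (-0.6125)(1/√2)(0.7934) = -0.3436
|001⟩: (-0.6125)(1/√2)(0.4305 + 0.4305i) = (-0.1865 - 0.1865i)
|010⟩: (-0.6125)(1/√2)(0.7934) = -0.3436
|011⟩: (-0.6125)(1/√2)(0.4305 + 0.4305i) = (-0.1865 - 0.1865i)
|100⟩: (0.7905)(1/√2)(0.7934) = 0.4435
|101⟩: (0.7905)(1/√2)(0.4305 + 0.4305i) = (0.2406 + 0.2406i)
|110⟩: (0.7905)(1/√2)(0.7934) = 0.4435
|111⟩: (0.7905)(1/√2)(0.4305 + 0.4305i) = (0.2406 + 0.2406i)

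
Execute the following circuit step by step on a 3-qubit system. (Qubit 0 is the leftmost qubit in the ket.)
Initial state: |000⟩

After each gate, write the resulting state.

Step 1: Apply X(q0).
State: |100⟩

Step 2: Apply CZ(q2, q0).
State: |100⟩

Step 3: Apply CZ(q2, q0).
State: |100⟩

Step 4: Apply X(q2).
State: |101⟩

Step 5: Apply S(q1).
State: |101⟩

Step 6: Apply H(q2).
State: 1/√2|100⟩ - 1/√2|101⟩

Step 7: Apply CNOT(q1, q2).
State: 1/√2|100⟩ - 1/√2|101⟩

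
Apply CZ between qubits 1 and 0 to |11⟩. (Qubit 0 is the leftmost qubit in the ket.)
-|11⟩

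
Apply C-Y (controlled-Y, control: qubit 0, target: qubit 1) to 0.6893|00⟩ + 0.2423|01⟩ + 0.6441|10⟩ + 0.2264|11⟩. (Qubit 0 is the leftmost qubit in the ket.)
0.6893|00⟩ + 0.2423|01⟩ - 0.2264i|10⟩ + 0.6441i|11⟩

C-Y leaves the control-|0⟩ kets |00⟩, |01⟩ unchanged and applies Y to qubit 1 on the control-|1⟩ pair (|10⟩, |11⟩).
Y = [[0, -i], [i, 0]].
With a = amp(|10⟩) = 0.6441 and b = amp(|11⟩) = 0.2264:
new amp(|10⟩) = (-i)·b = -0.2264i
new amp(|11⟩) = (i)·a = 0.6441i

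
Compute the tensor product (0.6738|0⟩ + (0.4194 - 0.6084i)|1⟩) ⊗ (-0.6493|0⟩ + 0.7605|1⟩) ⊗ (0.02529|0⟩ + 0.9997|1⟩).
-0.01106|000⟩ - 0.4374|001⟩ + 0.01296|010⟩ + 0.5123|011⟩ + (-0.006887 + 0.00999i)|100⟩ + (-0.2722 + 0.3949i)|101⟩ + (0.008066 - 0.0117i)|110⟩ + (0.3189 - 0.4625i)|111⟩

amp(|b₁b₂…⟩) = product of the factor amplitudes for bits b₁, b₂, …; only kets whose every factor amplitude is nonzero survive.
|000⟩: (0.6738)(-0.6493)(0.02529) = -0.01106
|001⟩: (0.6738)(-0.6493)(0.9997) = -0.4374
|010⟩: (0.6738)(0.7605)(0.02529) = 0.01296
|011⟩: (0.6738)(0.7605)(0.9997) = 0.5123
|100⟩: (0.4194 - 0.6084i)(-0.6493)(0.02529) = (-0.006887 + 0.00999i)
|101⟩: (0.4194 - 0.6084i)(-0.6493)(0.9997) = (-0.2722 + 0.3949i)
|110⟩: (0.4194 - 0.6084i)(0.7605)(0.02529) = (0.008066 - 0.0117i)
|111⟩: (0.4194 - 0.6084i)(0.7605)(0.9997) = (0.3189 - 0.4625i)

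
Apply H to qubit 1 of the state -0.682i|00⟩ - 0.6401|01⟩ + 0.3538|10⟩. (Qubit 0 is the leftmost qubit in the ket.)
(-0.4526 - 0.4822i)|00⟩ + (0.4526 - 0.4822i)|01⟩ + 0.2502|10⟩ + 0.2502|11⟩

H on qubit 1 mixes each pair of kets that differ only in qubit 1: amplitudes (a, b) of (|…0…⟩, |…1…⟩) become ((a + b)/√2, (a − b)/√2). Kets absent from the input have amplitude 0.
(|00⟩, |01⟩): (a, b) = (-0.682i, -0.6401) → ((-0.4526 - 0.4822i), (0.4526 - 0.4822i))
(|10⟩, |11⟩): (a, b) = (0.3538, 0) → (0.2502, 0.2502)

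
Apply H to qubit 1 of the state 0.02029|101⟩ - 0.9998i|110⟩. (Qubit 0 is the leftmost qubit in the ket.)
-0.707i|100⟩ + 0.01435|101⟩ + 0.707i|110⟩ + 0.01435|111⟩

H on qubit 1 mixes each pair of kets that differ only in qubit 1: amplitudes (a, b) of (|…0…⟩, |…1…⟩) become ((a + b)/√2, (a − b)/√2). Kets absent from the input have amplitude 0.
(|100⟩, |110⟩): (a, b) = (0, -0.9998i) → (-0.707i, 0.707i)
(|101⟩, |111⟩): (a, b) = (0.02029, 0) → (0.01435, 0.01435)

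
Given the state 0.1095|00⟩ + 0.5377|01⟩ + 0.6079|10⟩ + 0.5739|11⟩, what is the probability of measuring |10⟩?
0.3695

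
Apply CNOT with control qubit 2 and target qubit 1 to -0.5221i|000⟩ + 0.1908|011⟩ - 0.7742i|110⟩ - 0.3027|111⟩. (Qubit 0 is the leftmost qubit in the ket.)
-0.5221i|000⟩ + 0.1908|001⟩ - 0.3027|101⟩ - 0.7742i|110⟩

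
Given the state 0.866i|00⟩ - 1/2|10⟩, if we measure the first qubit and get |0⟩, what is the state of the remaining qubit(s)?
i|0⟩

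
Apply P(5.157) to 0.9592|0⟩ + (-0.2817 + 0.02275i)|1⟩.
0.9592|0⟩ + (-0.1006 + 0.2641i)|1⟩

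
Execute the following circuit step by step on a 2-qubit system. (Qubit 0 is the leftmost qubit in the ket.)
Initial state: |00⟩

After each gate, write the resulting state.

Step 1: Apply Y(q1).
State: i|01⟩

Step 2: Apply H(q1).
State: (1/√2)i|00⟩ - (1/√2)i|01⟩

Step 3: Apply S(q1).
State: (1/√2)i|00⟩ + 1/√2|01⟩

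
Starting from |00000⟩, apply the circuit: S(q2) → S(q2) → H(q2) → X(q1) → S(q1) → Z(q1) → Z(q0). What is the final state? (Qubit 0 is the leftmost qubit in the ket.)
-(1/√2)i|01000⟩ - (1/√2)i|01100⟩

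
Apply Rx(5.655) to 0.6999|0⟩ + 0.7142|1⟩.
(-0.6657 - 0.2207i)|0⟩ + (-0.6793 - 0.2162i)|1⟩

Rx(5.655) = [[cos(θ/2), −i·sin(θ/2)], [−i·sin(θ/2), cos(θ/2)]]; θ = 5.655, cos(θ/2) ≈ -0.951077, sin(θ/2) ≈ 0.308954.
With a = amp(|0⟩) = 0.6999 and b = amp(|1⟩) = 0.7142:
new amp(|0⟩) = (-0.951077)·a + (-0.308954i)·b = (-0.6657 - 0.2207i)
new amp(|1⟩) = (-0.308954i)·a + (-0.951077)·b = (-0.6793 - 0.2162i)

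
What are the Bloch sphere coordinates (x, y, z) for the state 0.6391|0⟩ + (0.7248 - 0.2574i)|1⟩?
(0.9264, -0.329, -0.1831)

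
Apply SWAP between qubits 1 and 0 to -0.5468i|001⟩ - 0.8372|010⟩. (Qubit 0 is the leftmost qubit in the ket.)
-0.5468i|001⟩ - 0.8372|100⟩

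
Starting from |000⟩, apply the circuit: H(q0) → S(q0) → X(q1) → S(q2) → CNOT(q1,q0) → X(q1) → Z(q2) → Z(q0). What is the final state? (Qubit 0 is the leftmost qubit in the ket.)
(1/√2)i|000⟩ - 1/√2|100⟩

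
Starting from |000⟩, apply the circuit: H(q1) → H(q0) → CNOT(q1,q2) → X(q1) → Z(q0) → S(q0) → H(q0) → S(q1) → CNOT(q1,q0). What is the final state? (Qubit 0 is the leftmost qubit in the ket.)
(1/√8 - (1/√8)i)|001⟩ + (-1/√8 + (1/√8)i)|010⟩ + (1/√8 + (1/√8)i)|101⟩ + (1/√8 + (1/√8)i)|110⟩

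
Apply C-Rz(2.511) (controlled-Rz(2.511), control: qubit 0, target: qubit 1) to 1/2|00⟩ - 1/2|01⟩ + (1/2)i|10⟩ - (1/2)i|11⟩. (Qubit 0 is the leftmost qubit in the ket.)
1/2|00⟩ - 1/2|01⟩ + (0.4754 + 0.155i)|10⟩ + (0.4754 - 0.155i)|11⟩

C-Rz(2.511) leaves the control-|0⟩ kets |00⟩, |01⟩ unchanged and applies Rz(2.511) to qubit 1 on the control-|1⟩ pair (|10⟩, |11⟩).
Rz(2.511) = [[e^(−iθ/2), 0], [0, e^(iθ/2)]] with e^(±iθ/2) = cos(θ/2) ± i·sin(θ/2); θ = 2.511, cos(θ/2) ≈ 0.310098, sin(θ/2) ≈ 0.950705.
With a = amp(|10⟩) = (1/2)i and b = amp(|11⟩) = -(1/2)i:
new amp(|10⟩) = (0.310098 - 0.950705i)·a = (0.4754 + 0.155i)
new amp(|11⟩) = (0.310098 + 0.950705i)·b = (0.4754 - 0.155i)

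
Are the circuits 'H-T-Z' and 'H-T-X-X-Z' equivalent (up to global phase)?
Yes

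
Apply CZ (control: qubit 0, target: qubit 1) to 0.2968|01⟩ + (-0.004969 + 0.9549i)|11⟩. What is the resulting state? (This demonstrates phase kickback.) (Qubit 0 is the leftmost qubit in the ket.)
0.2968|01⟩ + (0.004969 - 0.9549i)|11⟩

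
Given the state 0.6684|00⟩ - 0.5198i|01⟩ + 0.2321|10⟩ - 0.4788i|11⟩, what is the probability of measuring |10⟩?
0.05387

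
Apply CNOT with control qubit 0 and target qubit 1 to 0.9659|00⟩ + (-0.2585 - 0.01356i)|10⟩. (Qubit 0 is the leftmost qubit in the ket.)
0.9659|00⟩ + (-0.2585 - 0.01356i)|11⟩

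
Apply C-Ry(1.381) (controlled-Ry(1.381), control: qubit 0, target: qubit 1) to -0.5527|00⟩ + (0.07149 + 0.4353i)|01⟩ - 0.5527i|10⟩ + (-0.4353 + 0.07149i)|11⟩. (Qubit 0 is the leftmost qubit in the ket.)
-0.5527|00⟩ + (0.07149 + 0.4353i)|01⟩ + (0.2773 - 0.4716i)|10⟩ + (-0.3356 - 0.2969i)|11⟩

C-Ry(1.381) leaves the control-|0⟩ kets |00⟩, |01⟩ unchanged and applies Ry(1.381) to qubit 1 on the control-|1⟩ pair (|10⟩, |11⟩).
Ry(1.381) = [[cos(θ/2), −sin(θ/2)], [sin(θ/2), cos(θ/2)]]; θ = 1.381, cos(θ/2) ≈ 0.770928, sin(θ/2) ≈ 0.636923.
With a = amp(|10⟩) = -0.5527i and b = amp(|11⟩) = (-0.4353 + 0.07149i):
new amp(|10⟩) = (0.770928)·a + (-0.636923)·b = (0.2773 - 0.4716i)
new amp(|11⟩) = (0.636923)·a + (0.770928)·b = (-0.3356 - 0.2969i)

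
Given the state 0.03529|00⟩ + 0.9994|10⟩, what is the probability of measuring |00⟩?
0.001245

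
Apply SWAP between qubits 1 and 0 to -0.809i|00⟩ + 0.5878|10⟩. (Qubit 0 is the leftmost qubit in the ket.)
-0.809i|00⟩ + 0.5878|01⟩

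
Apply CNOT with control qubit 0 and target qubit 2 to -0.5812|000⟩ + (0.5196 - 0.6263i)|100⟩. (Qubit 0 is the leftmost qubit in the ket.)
-0.5812|000⟩ + (0.5196 - 0.6263i)|101⟩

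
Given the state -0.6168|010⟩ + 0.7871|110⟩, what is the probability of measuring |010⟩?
0.3804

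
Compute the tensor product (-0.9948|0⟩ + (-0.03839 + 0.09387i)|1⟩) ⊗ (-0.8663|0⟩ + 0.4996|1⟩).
0.8618|00⟩ - 0.497|01⟩ + (0.03326 - 0.08132i)|10⟩ + (-0.01918 + 0.0469i)|11⟩

amp(|b₁b₂…⟩) = product of the factor amplitudes for bits b₁, b₂, …; only kets whose every factor amplitude is nonzero survive.
|00⟩: (-0.9948)(-0.8663) = 0.8618
|01⟩: (-0.9948)(0.4996) = -0.497
|10⟩: (-0.03839 + 0.09387i)(-0.8663) = (0.03326 - 0.08132i)
|11⟩: (-0.03839 + 0.09387i)(0.4996) = (-0.01918 + 0.0469i)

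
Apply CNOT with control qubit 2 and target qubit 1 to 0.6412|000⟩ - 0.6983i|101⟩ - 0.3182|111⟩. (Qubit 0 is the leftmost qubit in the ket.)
0.6412|000⟩ - 0.3182|101⟩ - 0.6983i|111⟩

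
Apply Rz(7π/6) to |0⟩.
(-0.2588 - 0.9659i)|0⟩

Rz(7π/6) = [[e^(−iθ/2), 0], [0, e^(iθ/2)]] with e^(±iθ/2) = cos(θ/2) ± i·sin(θ/2); θ = 7π/6, cos(θ/2) ≈ -0.258819, sin(θ/2) ≈ 0.965926.
With a = amp(|0⟩) = 1 and b = amp(|1⟩) = 0:
new amp(|0⟩) = (-0.258819 - 0.965926i)·a = (-0.2588 - 0.9659i)
new amp(|1⟩) = (-0.258819 + 0.965926i)·b = 0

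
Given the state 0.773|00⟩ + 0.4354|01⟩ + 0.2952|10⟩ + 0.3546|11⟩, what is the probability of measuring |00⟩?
0.5975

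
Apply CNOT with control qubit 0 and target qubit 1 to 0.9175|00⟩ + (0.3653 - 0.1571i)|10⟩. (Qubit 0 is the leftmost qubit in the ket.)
0.9175|00⟩ + (0.3653 - 0.1571i)|11⟩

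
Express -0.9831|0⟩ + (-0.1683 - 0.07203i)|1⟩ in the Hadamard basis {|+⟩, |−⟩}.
(-0.8142 - 0.05093i)|+⟩ + (-0.5762 + 0.05093i)|−⟩

With |ψ⟩ = α|0⟩ + β|1⟩, the Hadamard-basis coefficients are ⟨+|ψ⟩ = (α + β)/√2 and ⟨−|ψ⟩ = (α − β)/√2.
Here α = -0.9831, β = (-0.1683 - 0.07203i): (α + β)/√2 = (-0.8142 - 0.05093i), (α − β)/√2 = (-0.5762 + 0.05093i).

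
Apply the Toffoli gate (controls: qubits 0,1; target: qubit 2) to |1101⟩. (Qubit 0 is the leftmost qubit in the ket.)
|1111⟩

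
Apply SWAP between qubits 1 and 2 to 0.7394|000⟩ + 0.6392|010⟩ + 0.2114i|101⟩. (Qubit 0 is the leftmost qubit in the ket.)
0.7394|000⟩ + 0.6392|001⟩ + 0.2114i|110⟩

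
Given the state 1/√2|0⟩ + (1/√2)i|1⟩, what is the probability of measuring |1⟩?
1/2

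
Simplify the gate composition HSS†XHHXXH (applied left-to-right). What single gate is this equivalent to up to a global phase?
Z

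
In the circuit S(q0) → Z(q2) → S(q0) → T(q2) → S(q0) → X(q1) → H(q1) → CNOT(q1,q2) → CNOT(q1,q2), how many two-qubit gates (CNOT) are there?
2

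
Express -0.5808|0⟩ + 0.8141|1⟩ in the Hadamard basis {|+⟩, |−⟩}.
0.165|+⟩ - 0.9863|−⟩

With |ψ⟩ = α|0⟩ + β|1⟩, the Hadamard-basis coefficients are ⟨+|ψ⟩ = (α + β)/√2 and ⟨−|ψ⟩ = (α − β)/√2.
Here α = -0.5808, β = 0.8141: (α + β)/√2 = 0.165, (α − β)/√2 = -0.9863.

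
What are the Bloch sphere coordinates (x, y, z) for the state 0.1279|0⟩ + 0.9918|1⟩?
(0.2537, 0, -0.9673)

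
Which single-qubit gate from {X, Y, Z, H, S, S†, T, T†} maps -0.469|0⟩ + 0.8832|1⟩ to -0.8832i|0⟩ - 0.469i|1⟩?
Y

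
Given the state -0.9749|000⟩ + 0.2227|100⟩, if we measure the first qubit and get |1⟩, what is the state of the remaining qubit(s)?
|00⟩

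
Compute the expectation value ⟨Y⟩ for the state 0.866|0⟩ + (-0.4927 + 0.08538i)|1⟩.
0.1479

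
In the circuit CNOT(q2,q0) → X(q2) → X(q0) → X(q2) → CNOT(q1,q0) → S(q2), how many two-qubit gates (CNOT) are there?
2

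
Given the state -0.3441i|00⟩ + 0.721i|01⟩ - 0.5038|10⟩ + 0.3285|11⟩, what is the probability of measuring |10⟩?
0.2538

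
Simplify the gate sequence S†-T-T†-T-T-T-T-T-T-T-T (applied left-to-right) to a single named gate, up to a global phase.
S†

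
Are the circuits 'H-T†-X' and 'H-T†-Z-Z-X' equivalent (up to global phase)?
Yes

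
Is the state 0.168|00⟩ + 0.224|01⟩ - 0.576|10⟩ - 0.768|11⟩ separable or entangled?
Separable

Writing the state as a|00⟩ + b|01⟩ + c|10⟩ + d|11⟩, it is a product state iff ad − bc = 0.
Here (a, b, c, d) = (0.168, 0.224, -0.576, -0.768): ad − bc = (0.168)(-0.768) − (0.224)(-0.576) = 0, so the state is separable.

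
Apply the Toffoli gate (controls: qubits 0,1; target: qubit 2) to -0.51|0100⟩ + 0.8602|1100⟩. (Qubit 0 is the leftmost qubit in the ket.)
-0.51|0100⟩ + 0.8602|1110⟩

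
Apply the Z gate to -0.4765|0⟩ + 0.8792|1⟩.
-0.4765|0⟩ - 0.8792|1⟩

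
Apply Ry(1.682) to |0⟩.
0.6667|0⟩ + 0.7453|1⟩

Ry(1.682) = [[cos(θ/2), −sin(θ/2)], [sin(θ/2), cos(θ/2)]]; θ = 1.682, cos(θ/2) ≈ 0.666718, sin(θ/2) ≈ 0.74531.
With a = amp(|0⟩) = 1 and b = amp(|1⟩) = 0:
new amp(|0⟩) = (0.666718)·a + (-0.74531)·b = 0.6667
new amp(|1⟩) = (0.74531)·a + (0.666718)·b = 0.7453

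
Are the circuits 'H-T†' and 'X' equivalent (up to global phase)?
No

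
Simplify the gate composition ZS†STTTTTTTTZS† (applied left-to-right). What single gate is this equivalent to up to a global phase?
S†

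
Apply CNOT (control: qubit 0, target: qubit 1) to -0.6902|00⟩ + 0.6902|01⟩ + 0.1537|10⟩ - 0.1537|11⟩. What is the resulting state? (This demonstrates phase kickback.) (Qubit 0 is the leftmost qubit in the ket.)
-0.6902|00⟩ + 0.6902|01⟩ - 0.1537|10⟩ + 0.1537|11⟩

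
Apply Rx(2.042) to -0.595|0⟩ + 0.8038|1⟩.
(-0.3109 - 0.6853i)|0⟩ + (0.42 + 0.5073i)|1⟩

Rx(2.042) = [[cos(θ/2), −i·sin(θ/2)], [−i·sin(θ/2), cos(θ/2)]]; θ = 2.042, cos(θ/2) ≈ 0.522514, sin(θ/2) ≈ 0.852631.
With a = amp(|0⟩) = -0.595 and b = amp(|1⟩) = 0.8038:
new amp(|0⟩) = (0.522514)·a + (-0.852631i)·b = (-0.3109 - 0.6853i)
new amp(|1⟩) = (-0.852631i)·a + (0.522514)·b = (0.42 + 0.5073i)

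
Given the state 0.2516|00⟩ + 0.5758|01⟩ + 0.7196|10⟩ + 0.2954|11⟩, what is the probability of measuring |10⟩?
0.5178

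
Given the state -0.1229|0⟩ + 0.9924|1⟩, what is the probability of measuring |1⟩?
0.9849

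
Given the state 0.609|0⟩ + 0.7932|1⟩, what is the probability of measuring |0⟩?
0.3709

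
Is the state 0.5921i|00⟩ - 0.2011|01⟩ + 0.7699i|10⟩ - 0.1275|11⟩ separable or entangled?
Entangled

Writing the state as a|00⟩ + b|01⟩ + c|10⟩ + d|11⟩, it is a product state iff ad − bc = 0.
Here (a, b, c, d) = (0.5921i, -0.2011, 0.7699i, -0.1275): ad − bc = (0.5921i)(-0.1275) − (-0.2011)(0.7699i) = 0.07933i ≠ 0, so the state is entangled.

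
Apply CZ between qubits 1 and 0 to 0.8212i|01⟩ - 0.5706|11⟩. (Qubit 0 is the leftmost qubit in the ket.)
0.8212i|01⟩ + 0.5706|11⟩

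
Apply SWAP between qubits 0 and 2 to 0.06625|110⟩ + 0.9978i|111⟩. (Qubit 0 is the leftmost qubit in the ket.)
0.06625|011⟩ + 0.9978i|111⟩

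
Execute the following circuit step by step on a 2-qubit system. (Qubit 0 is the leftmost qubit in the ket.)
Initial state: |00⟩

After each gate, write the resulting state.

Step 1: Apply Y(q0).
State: i|10⟩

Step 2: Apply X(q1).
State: i|11⟩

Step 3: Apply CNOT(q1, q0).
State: i|01⟩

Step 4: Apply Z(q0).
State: i|01⟩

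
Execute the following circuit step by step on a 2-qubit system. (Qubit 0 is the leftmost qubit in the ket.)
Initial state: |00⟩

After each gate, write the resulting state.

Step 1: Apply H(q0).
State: 1/√2|00⟩ + 1/√2|10⟩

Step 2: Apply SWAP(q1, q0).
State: 1/√2|00⟩ + 1/√2|01⟩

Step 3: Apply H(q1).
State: |00⟩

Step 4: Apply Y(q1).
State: i|01⟩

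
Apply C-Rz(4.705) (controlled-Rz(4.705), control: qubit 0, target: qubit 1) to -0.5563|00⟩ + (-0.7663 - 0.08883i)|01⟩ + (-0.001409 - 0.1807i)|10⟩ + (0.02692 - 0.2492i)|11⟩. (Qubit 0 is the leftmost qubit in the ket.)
-0.5563|00⟩ + (-0.7663 - 0.08883i)|01⟩ + (-0.1273 + 0.1283i)|10⟩ + (0.1579 + 0.1947i)|11⟩

C-Rz(4.705) leaves the control-|0⟩ kets |00⟩, |01⟩ unchanged and applies Rz(4.705) to qubit 1 on the control-|1⟩ pair (|10⟩, |11⟩).
Rz(4.705) = [[e^(−iθ/2), 0], [0, e^(iθ/2)]] with e^(±iθ/2) = cos(θ/2) ± i·sin(θ/2); θ = 4.705, cos(θ/2) ≈ -0.70449, sin(θ/2) ≈ 0.709714.
With a = amp(|10⟩) = (-0.001409 - 0.1807i) and b = amp(|11⟩) = (0.02692 - 0.2492i):
new amp(|10⟩) = (-0.70449 - 0.709714i)·a = (-0.1273 + 0.1283i)
new amp(|11⟩) = (-0.70449 + 0.709714i)·b = (0.1579 + 0.1947i)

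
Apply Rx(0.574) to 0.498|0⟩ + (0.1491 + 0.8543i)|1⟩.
(0.7195 - 0.04221i)|0⟩ + (0.143 + 0.6784i)|1⟩

Rx(0.574) = [[cos(θ/2), −i·sin(θ/2)], [−i·sin(θ/2), cos(θ/2)]]; θ = 0.574, cos(θ/2) ≈ 0.959097, sin(θ/2) ≈ 0.283076.
With a = amp(|0⟩) = 0.498 and b = amp(|1⟩) = (0.1491 + 0.8543i):
new amp(|0⟩) = (0.959097)·a + (-0.283076i)·b = (0.7195 - 0.04221i)
new amp(|1⟩) = (-0.283076i)·a + (0.959097)·b = (0.143 + 0.6784i)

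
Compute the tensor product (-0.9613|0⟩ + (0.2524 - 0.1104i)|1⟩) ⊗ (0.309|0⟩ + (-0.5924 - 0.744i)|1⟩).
-0.297|00⟩ + (0.5695 + 0.7152i)|01⟩ + (0.07799 - 0.03411i)|10⟩ + (-0.2317 - 0.1224i)|11⟩

amp(|b₁b₂…⟩) = product of the factor amplitudes for bits b₁, b₂, …; only kets whose every factor amplitude is nonzero survive.
|00⟩: (-0.9613)(0.309) = -0.297
|01⟩: (-0.9613)(-0.5924 - 0.744i) = (0.5695 + 0.7152i)
|10⟩: (0.2524 - 0.1104i)(0.309) = (0.07799 - 0.03411i)
|11⟩: (0.2524 - 0.1104i)(-0.5924 - 0.744i) = (-0.2317 - 0.1224i)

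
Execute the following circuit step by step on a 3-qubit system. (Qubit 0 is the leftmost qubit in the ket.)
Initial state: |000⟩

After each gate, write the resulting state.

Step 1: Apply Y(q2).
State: i|001⟩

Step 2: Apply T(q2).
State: (-1/√2 + (1/√2)i)|001⟩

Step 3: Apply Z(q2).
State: (1/√2 - (1/√2)i)|001⟩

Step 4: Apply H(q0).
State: (1/2 - (1/2)i)|001⟩ + (1/2 - (1/2)i)|101⟩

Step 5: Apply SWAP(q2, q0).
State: (1/2 - (1/2)i)|100⟩ + (1/2 - (1/2)i)|101⟩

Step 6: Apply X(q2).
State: (1/2 - (1/2)i)|100⟩ + (1/2 - (1/2)i)|101⟩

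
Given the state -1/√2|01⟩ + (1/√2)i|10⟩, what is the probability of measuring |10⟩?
1/2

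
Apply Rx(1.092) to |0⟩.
0.8546|0⟩ - 0.5193i|1⟩

Rx(1.092) = [[cos(θ/2), −i·sin(θ/2)], [−i·sin(θ/2), cos(θ/2)]]; θ = 1.092, cos(θ/2) ≈ 0.854608, sin(θ/2) ≈ 0.519273.
With a = amp(|0⟩) = 1 and b = amp(|1⟩) = 0:
new amp(|0⟩) = (0.854608)·a + (-0.519273i)·b = 0.8546
new amp(|1⟩) = (-0.519273i)·a + (0.854608)·b = -0.5193i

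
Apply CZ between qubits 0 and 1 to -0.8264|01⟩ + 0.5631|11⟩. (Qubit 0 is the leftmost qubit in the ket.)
-0.8264|01⟩ - 0.5631|11⟩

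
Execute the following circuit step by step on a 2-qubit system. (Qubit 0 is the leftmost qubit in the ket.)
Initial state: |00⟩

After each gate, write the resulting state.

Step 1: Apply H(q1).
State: 1/√2|00⟩ + 1/√2|01⟩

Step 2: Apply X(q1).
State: 1/√2|00⟩ + 1/√2|01⟩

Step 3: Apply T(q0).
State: 1/√2|00⟩ + 1/√2|01⟩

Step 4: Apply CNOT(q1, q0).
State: 1/√2|00⟩ + 1/√2|11⟩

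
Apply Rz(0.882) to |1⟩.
(0.9043 + 0.4268i)|1⟩

Rz(0.882) = [[e^(−iθ/2), 0], [0, e^(iθ/2)]] with e^(±iθ/2) = cos(θ/2) ± i·sin(θ/2); θ = 0.882, cos(θ/2) ≈ 0.904325, sin(θ/2) ≈ 0.426844.
With a = amp(|0⟩) = 0 and b = amp(|1⟩) = 1:
new amp(|0⟩) = (0.904325 - 0.426844i)·a = 0
new amp(|1⟩) = (0.904325 + 0.426844i)·b = (0.9043 + 0.4268i)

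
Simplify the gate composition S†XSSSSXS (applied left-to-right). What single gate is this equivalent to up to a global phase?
I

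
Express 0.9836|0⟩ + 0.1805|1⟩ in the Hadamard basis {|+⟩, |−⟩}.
0.8231|+⟩ + 0.5679|−⟩

With |ψ⟩ = α|0⟩ + β|1⟩, the Hadamard-basis coefficients are ⟨+|ψ⟩ = (α + β)/√2 and ⟨−|ψ⟩ = (α − β)/√2.
Here α = 0.9836, β = 0.1805: (α + β)/√2 = 0.8231, (α − β)/√2 = 0.5679.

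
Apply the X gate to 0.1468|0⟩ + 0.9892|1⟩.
0.9892|0⟩ + 0.1468|1⟩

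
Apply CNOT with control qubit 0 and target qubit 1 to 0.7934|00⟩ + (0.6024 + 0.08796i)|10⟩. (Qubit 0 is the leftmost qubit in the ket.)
0.7934|00⟩ + (0.6024 + 0.08796i)|11⟩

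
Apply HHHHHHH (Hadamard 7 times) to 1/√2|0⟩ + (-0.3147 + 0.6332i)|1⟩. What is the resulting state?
(0.2775 + 0.4477i)|0⟩ + (0.7225 - 0.4477i)|1⟩

H² = I, so H^7 = H: a single Hadamard. With (a, b) = (1/√2, (-0.3147 + 0.6332i)), H gives ((a + b)/√2, (a − b)/√2) = ((0.2775 + 0.4477i), (0.7225 - 0.4477i)).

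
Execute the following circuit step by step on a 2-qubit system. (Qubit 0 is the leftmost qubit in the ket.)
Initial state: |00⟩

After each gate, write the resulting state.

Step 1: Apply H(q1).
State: 1/√2|00⟩ + 1/√2|01⟩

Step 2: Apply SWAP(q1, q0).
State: 1/√2|00⟩ + 1/√2|10⟩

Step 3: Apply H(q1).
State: 1/2|00⟩ + 1/2|01⟩ + 1/2|10⟩ + 1/2|11⟩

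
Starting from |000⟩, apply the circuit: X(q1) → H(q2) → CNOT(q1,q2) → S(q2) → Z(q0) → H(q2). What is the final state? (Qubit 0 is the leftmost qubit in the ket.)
(1/2 + (1/2)i)|010⟩ + (1/2 - (1/2)i)|011⟩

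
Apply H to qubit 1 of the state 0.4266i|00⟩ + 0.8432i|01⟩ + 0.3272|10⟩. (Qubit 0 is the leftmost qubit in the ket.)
0.8979i|00⟩ - 0.2946i|01⟩ + 0.2314|10⟩ + 0.2314|11⟩

H on qubit 1 mixes each pair of kets that differ only in qubit 1: amplitudes (a, b) of (|…0…⟩, |…1…⟩) become ((a + b)/√2, (a − b)/√2). Kets absent from the input have amplitude 0.
(|00⟩, |01⟩): (a, b) = (0.4266i, 0.8432i) → (0.8979i, -0.2946i)
(|10⟩, |11⟩): (a, b) = (0.3272, 0) → (0.2314, 0.2314)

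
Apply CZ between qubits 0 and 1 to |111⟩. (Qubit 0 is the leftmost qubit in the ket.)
-|111⟩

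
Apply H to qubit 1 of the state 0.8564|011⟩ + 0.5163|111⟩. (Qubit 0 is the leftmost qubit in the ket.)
0.6056|001⟩ - 0.6056|011⟩ + 0.3651|101⟩ - 0.3651|111⟩

H on qubit 1 mixes each pair of kets that differ only in qubit 1: amplitudes (a, b) of (|…0…⟩, |…1…⟩) become ((a + b)/√2, (a − b)/√2). Kets absent from the input have amplitude 0.
(|001⟩, |011⟩): (a, b) = (0, 0.8564) → (0.6056, -0.6056)
(|101⟩, |111⟩): (a, b) = (0, 0.5163) → (0.3651, -0.3651)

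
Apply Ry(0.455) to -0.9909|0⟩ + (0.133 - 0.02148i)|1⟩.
(-0.9954 + 0.004845i)|0⟩ + (-0.09392 - 0.02093i)|1⟩

Ry(0.455) = [[cos(θ/2), −sin(θ/2)], [sin(θ/2), cos(θ/2)]]; θ = 0.455, cos(θ/2) ≈ 0.974233, sin(θ/2) ≈ 0.225543.
With a = amp(|0⟩) = -0.9909 and b = amp(|1⟩) = (0.133 - 0.02148i):
new amp(|0⟩) = (0.974233)·a + (-0.225543)·b = (-0.9954 + 0.004845i)
new amp(|1⟩) = (0.225543)·a + (0.974233)·b = (-0.09392 - 0.02093i)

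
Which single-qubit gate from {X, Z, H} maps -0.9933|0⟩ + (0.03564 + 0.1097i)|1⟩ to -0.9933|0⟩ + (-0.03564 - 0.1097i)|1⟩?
Z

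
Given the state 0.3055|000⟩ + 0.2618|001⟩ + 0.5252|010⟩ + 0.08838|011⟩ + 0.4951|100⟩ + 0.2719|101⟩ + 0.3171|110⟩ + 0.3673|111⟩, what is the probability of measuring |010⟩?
0.2758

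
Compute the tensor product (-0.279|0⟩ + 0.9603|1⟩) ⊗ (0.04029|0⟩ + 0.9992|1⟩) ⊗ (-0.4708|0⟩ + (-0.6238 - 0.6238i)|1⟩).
0.005292|000⟩ + (0.007012 + 0.007012i)|001⟩ + 0.1312|010⟩ + (0.1739 + 0.1739i)|011⟩ - 0.01822|100⟩ + (-0.02414 - 0.02414i)|101⟩ - 0.4517|110⟩ + (-0.5986 - 0.5986i)|111⟩

amp(|b₁b₂…⟩) = product of the factor amplitudes for bits b₁, b₂, …; only kets whose every factor amplitude is nonzero survive.
|000⟩: (-0.279)(0.04029)(-0.4708) = 0.005292
|001⟩: (-0.279)(0.04029)(-0.6238 - 0.6238i) = (0.007012 + 0.007012i)
|010⟩: (-0.279)(0.9992)(-0.4708) = 0.1312
|011⟩: (-0.279)(0.9992)(-0.6238 - 0.6238i) = (0.1739 + 0.1739i)
|100⟩: (0.9603)(0.04029)(-0.4708) = -0.01822
|101⟩: (0.9603)(0.04029)(-0.6238 - 0.6238i) = (-0.02414 - 0.02414i)
|110⟩: (0.9603)(0.9992)(-0.4708) = -0.4517
|111⟩: (0.9603)(0.9992)(-0.6238 - 0.6238i) = (-0.5986 - 0.5986i)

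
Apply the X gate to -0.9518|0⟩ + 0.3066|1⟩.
0.3066|0⟩ - 0.9518|1⟩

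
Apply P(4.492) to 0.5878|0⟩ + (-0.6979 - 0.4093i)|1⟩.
0.5878|0⟩ + (-0.2468 + 0.7705i)|1⟩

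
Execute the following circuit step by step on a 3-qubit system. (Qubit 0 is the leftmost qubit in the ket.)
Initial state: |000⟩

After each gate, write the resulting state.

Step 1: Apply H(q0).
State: 1/√2|000⟩ + 1/√2|100⟩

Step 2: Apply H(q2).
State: 1/2|000⟩ + 1/2|001⟩ + 1/2|100⟩ + 1/2|101⟩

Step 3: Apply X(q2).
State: 1/2|000⟩ + 1/2|001⟩ + 1/2|100⟩ + 1/2|101⟩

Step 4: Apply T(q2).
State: 1/2|000⟩ + (1/√8 + (1/√8)i)|001⟩ + 1/2|100⟩ + (1/√8 + (1/√8)i)|101⟩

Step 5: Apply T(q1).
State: 1/2|000⟩ + (1/√8 + (1/√8)i)|001⟩ + 1/2|100⟩ + (1/√8 + (1/√8)i)|101⟩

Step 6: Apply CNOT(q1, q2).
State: 1/2|000⟩ + (1/√8 + (1/√8)i)|001⟩ + 1/2|100⟩ + (1/√8 + (1/√8)i)|101⟩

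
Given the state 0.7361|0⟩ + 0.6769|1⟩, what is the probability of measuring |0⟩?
0.5418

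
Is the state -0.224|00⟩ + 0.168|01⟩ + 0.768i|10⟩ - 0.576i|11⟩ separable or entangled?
Separable

Writing the state as a|00⟩ + b|01⟩ + c|10⟩ + d|11⟩, it is a product state iff ad − bc = 0.
Here (a, b, c, d) = (-0.224, 0.168, 0.768i, -0.576i): ad − bc = (-0.224)(-0.576i) − (0.168)(0.768i) = 0, so the state is separable.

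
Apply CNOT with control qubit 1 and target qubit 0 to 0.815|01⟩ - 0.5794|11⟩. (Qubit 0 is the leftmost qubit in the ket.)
-0.5794|01⟩ + 0.815|11⟩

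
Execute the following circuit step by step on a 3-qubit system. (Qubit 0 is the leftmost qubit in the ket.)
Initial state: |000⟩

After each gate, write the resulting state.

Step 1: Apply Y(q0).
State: i|100⟩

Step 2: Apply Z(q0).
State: -i|100⟩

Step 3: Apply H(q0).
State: -(1/√2)i|000⟩ + (1/√2)i|100⟩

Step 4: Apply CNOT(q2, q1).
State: -(1/√2)i|000⟩ + (1/√2)i|100⟩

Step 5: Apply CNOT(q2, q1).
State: -(1/√2)i|000⟩ + (1/√2)i|100⟩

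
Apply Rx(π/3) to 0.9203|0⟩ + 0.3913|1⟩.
(0.797 - 0.1957i)|0⟩ + (0.3389 - 0.4602i)|1⟩

Rx(π/3) = [[cos(θ/2), −i·sin(θ/2)], [−i·sin(θ/2), cos(θ/2)]]; θ = π/3, cos(θ/2) ≈ 0.866025, sin(θ/2) ≈ 0.5.
With a = amp(|0⟩) = 0.9203 and b = amp(|1⟩) = 0.3913:
new amp(|0⟩) = (0.866025)·a + (-0.5i)·b = (0.797 - 0.1957i)
new amp(|1⟩) = (-0.5i)·a + (0.866025)·b = (0.3389 - 0.4602i)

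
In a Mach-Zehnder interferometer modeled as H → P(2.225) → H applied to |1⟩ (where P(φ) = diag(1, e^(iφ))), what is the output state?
(0.8043 - 0.3968i)|0⟩ + (0.1957 + 0.3968i)|1⟩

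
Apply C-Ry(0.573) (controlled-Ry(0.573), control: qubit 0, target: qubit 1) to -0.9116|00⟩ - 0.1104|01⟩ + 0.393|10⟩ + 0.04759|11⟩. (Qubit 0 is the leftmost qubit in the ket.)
-0.9116|00⟩ - 0.1104|01⟩ + 0.3635|10⟩ + 0.1567|11⟩

C-Ry(0.573) leaves the control-|0⟩ kets |00⟩, |01⟩ unchanged and applies Ry(0.573) to qubit 1 on the control-|1⟩ pair (|10⟩, |11⟩).
Ry(0.573) = [[cos(θ/2), −sin(θ/2)], [sin(θ/2), cos(θ/2)]]; θ = 0.573, cos(θ/2) ≈ 0.959239, sin(θ/2) ≈ 0.282597.
With a = amp(|10⟩) = 0.393 and b = amp(|11⟩) = 0.04759:
new amp(|10⟩) = (0.959239)·a + (-0.282597)·b = 0.3635
new amp(|11⟩) = (0.282597)·a + (0.959239)·b = 0.1567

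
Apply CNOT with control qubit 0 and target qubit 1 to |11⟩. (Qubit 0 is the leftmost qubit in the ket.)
|10⟩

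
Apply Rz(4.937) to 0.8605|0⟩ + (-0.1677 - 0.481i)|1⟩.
(-0.6728 - 0.5364i)|0⟩ + (0.431 + 0.2715i)|1⟩

Rz(4.937) = [[e^(−iθ/2), 0], [0, e^(iθ/2)]] with e^(±iθ/2) = cos(θ/2) ± i·sin(θ/2); θ = 4.937, cos(θ/2) ≈ -0.781897, sin(θ/2) ≈ 0.623407.
With a = amp(|0⟩) = 0.8605 and b = amp(|1⟩) = (-0.1677 - 0.481i):
new amp(|0⟩) = (-0.781897 - 0.623407i)·a = (-0.6728 - 0.5364i)
new amp(|1⟩) = (-0.781897 + 0.623407i)·b = (0.431 + 0.2715i)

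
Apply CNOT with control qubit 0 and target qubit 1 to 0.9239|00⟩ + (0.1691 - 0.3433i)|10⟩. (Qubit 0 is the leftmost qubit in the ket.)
0.9239|00⟩ + (0.1691 - 0.3433i)|11⟩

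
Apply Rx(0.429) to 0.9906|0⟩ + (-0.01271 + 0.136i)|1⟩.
(0.9968 + 0.002705i)|0⟩ + (-0.01242 - 0.07797i)|1⟩

Rx(0.429) = [[cos(θ/2), −i·sin(θ/2)], [−i·sin(θ/2), cos(θ/2)]]; θ = 0.429, cos(θ/2) ≈ 0.977083, sin(θ/2) ≈ 0.212859.
With a = amp(|0⟩) = 0.9906 and b = amp(|1⟩) = (-0.01271 + 0.136i):
new amp(|0⟩) = (0.977083)·a + (-0.212859i)·b = (0.9968 + 0.002705i)
new amp(|1⟩) = (-0.212859i)·a + (0.977083)·b = (-0.01242 - 0.07797i)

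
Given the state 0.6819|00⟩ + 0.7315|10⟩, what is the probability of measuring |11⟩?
0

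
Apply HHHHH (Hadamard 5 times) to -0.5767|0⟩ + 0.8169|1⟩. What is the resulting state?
0.1698|0⟩ - 0.9854|1⟩

H² = I, so H^5 = H: a single Hadamard. With (a, b) = (-0.5767, 0.8169), H gives ((a + b)/√2, (a − b)/√2) = (0.1698, -0.9854).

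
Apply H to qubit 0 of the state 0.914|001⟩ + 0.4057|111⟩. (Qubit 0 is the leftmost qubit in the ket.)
0.6463|001⟩ + 0.2869|011⟩ + 0.6463|101⟩ - 0.2869|111⟩

H on qubit 0 mixes each pair of kets that differ only in qubit 0: amplitudes (a, b) of (|…0…⟩, |…1…⟩) become ((a + b)/√2, (a − b)/√2). Kets absent from the input have amplitude 0.
(|001⟩, |101⟩): (a, b) = (0.914, 0) → (0.6463, 0.6463)
(|011⟩, |111⟩): (a, b) = (0, 0.4057) → (0.2869, -0.2869)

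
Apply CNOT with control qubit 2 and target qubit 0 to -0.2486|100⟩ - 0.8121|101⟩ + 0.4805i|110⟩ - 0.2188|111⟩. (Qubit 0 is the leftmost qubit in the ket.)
-0.8121|001⟩ - 0.2188|011⟩ - 0.2486|100⟩ + 0.4805i|110⟩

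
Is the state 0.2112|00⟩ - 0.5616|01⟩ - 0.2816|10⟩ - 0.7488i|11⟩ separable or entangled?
Entangled

Writing the state as a|00⟩ + b|01⟩ + c|10⟩ + d|11⟩, it is a product state iff ad − bc = 0.
Here (a, b, c, d) = (0.2112, -0.5616, -0.2816, -0.7488i): ad − bc = (0.2112)(-0.7488i) − (-0.5616)(-0.2816) = (-0.1581 - 0.1581i) ≠ 0, so the state is entangled.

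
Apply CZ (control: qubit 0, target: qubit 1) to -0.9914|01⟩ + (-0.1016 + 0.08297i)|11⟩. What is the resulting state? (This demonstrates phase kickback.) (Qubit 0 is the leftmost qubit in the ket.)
-0.9914|01⟩ + (0.1016 - 0.08297i)|11⟩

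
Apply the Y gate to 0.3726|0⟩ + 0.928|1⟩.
-0.928i|0⟩ + 0.3726i|1⟩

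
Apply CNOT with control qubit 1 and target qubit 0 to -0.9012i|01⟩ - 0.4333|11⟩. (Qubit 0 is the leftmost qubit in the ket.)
-0.4333|01⟩ - 0.9012i|11⟩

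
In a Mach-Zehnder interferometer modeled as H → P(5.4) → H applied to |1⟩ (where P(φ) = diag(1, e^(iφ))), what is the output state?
(0.1827 + 0.3864i)|0⟩ + (0.8173 - 0.3864i)|1⟩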